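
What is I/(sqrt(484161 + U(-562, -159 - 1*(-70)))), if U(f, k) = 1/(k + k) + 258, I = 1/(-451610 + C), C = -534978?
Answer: -sqrt(15348331418)/85070110095628 ≈ -1.4563e-9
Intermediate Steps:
I = -1/986588 (I = 1/(-451610 - 534978) = 1/(-986588) = -1/986588 ≈ -1.0136e-6)
U(f, k) = 258 + 1/(2*k) (U(f, k) = 1/(2*k) + 258 = 258 + 1/(2*k))
I/(sqrt(484161 + U(-562, -159 - 1*(-70)))) = -1/(986588*sqrt(484161 + (258 + 1/(2*(-159 - 1*(-70)))))) = -1/(986588*sqrt(484161 + (258 + 1/(2*(-159 + 70))))) = -1/(986588*sqrt(484161 + (258 + (1/2)/(-89)))) = -1/(986588*sqrt(484161 + (258 + (1/2)*(-1/89)))) = -1/(986588*sqrt(484161 + (258 - 1/178))) = -1/(986588*sqrt(484161 + 45923/178)) = -sqrt(15348331418)/86226581/986588 = -sqrt(15348331418)/85070110095628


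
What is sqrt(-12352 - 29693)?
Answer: I*sqrt(42045) ≈ 205.05*I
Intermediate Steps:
sqrt(-12352 - 29693) = sqrt(-42045) = I*sqrt(42045)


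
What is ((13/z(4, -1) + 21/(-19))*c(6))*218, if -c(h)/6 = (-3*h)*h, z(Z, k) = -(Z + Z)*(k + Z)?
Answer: -4420386/19 ≈ -2.3265e+5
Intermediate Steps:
z(Z, k) = -2*Z*(Z + k)
c(h) = 18*h² (c(h) = -6*(-3*h)*h = -(-18)*h² = 18*h²)
((13/z(4, -1) + 21/(-19))*c(6))*218 = ((13/((-2*4*(4 - 1))) + 21/(-19))*(18*6²))*218 = ((13/((-2*4*3)) + 21*(-1/19))*(18*36))*218 = ((13/(-24) - 21/19)*648)*218 = ((13*(-1/24) - 21/19)*648)*218 = ((-13/24 - 21/19)*648)*218 = -751/456*648*218 = -20277/19*218 = -4420386/19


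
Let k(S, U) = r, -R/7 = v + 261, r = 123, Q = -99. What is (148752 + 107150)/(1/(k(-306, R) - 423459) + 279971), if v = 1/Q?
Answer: 108332529072/118521803255 ≈ 0.91403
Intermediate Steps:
v = -1/99 (v = 1/(-99) = -1/99 ≈ -0.010101)
R = -180866/99 (R = -7*(-1/99 + 261) = -7*25838/99 = -180866/99 ≈ -1826.9)
k(S, U) = 123
(148752 + 107150)/(1/(k(-306, R) - 423459) + 279971) = (148752 + 107150)/(1/(123 - 423459) + 279971) = 255902/(1/(-423336) + 279971) = 255902/(-1/423336 + 279971) = 255902/(118521803255/423336) = 255902*(423336/118521803255) = 108332529072/118521803255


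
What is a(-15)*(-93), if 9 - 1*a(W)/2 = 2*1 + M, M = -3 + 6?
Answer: -744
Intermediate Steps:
M = 3
a(W) = 8 (a(W) = 18 - 2*(2*1 + 3) = 18 - 2*(2 + 3) = 18 - 2*5 = 18 - 10 = 8)
a(-15)*(-93) = 8*(-93) = -744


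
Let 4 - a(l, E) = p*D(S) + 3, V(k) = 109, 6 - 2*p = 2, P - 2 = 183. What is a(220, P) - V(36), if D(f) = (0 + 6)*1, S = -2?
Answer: -120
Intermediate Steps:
P = 185 (P = 2 + 183 = 185)
p = 2 (p = 3 - ½*2 = 3 - 1 = 2)
D(f) = 6 (D(f) = 6*1 = 6)
a(l, E) = -11 (a(l, E) = 4 - (2*6 + 3) = 4 - (12 + 3) = 4 - 1*15 = 4 - 15 = -11)
a(220, P) - V(36) = -11 - 1*109 = -11 - 109 = -120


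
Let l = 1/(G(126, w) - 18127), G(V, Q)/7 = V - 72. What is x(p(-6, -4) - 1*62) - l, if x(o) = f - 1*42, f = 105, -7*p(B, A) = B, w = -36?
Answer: 1118188/17749 ≈ 63.000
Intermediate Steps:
p(B, A) = -B/7
G(V, Q) = -504 + 7*V (G(V, Q) = 7*(V - 72) = 7*(-72 + V) = -504 + 7*V)
l = -1/17749 (l = 1/((-504 + 7*126) - 18127) = 1/((-504 + 882) - 18127) = 1/(378 - 18127) = 1/(-17749) = -1/17749 ≈ -5.6341e-5)
x(o) = 63 (x(o) = 105 - 1*42 = 105 - 42 = 63)
x(p(-6, -4) - 1*62) - l = 63 - 1*(-1/17749) = 63 + 1/17749 = 1118188/17749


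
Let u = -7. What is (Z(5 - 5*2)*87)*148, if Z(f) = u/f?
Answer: 90132/5 ≈ 18026.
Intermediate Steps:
Z(f) = -7/f
(Z(5 - 5*2)*87)*148 = (-7/(5 - 5*2)*87)*148 = (-7/(5 - 10)*87)*148 = (-7/(-5)*87)*148 = (-7*(-⅕)*87)*148 = ((7/5)*87)*148 = (609/5)*148 = 90132/5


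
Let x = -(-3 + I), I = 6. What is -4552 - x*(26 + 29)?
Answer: -4387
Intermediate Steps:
x = -3 (x = -(-3 + 6) = -1*3 = -3)
-4552 - x*(26 + 29) = -4552 - (-3)*(26 + 29) = -4552 - (-3)*55 = -4552 - 1*(-165) = -4552 + 165 = -4387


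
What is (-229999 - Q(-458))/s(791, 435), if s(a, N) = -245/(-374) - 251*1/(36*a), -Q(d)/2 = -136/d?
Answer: -280466438410620/788074417 ≈ -3.5589e+5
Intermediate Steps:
Q(d) = 272/d (Q(d) = -(-272)/d = 272/d)
s(a, N) = 245/374 - 251/(36*a) (s(a, N) = -245*(-1/374) - 251*1/(36*a) = 245/374 - 251*1/(36*a) = 245/374 - 251/(36*a))
(-229999 - Q(-458))/s(791, 435) = (-229999 - 272/(-458))/(((1/6732)*(-46937 + 4410*791)/791)) = (-229999 - 272*(-1)/458)/(((1/6732)*(1/791)*(-46937 + 3488310))) = (-229999 - 1*(-136/229))/(((1/6732)*(1/791)*3441373)) = (-229999 + 136/229)/(3441373/5325012) = -52669635/229*5325012/3441373 = -280466438410620/788074417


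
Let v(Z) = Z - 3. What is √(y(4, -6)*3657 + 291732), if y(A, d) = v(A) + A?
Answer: √310017 ≈ 556.79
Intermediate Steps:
v(Z) = -3 + Z
y(A, d) = -3 + 2*A (y(A, d) = (-3 + A) + A = -3 + 2*A)
√(y(4, -6)*3657 + 291732) = √((-3 + 2*4)*3657 + 291732) = √((-3 + 8)*3657 + 291732) = √(5*3657 + 291732) = √(18285 + 291732) = √310017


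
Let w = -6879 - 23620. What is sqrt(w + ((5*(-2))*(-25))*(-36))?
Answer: I*sqrt(39499) ≈ 198.74*I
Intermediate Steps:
w = -30499
sqrt(w + ((5*(-2))*(-25))*(-36)) = sqrt(-30499 + ((5*(-2))*(-25))*(-36)) = sqrt(-30499 - 10*(-25)*(-36)) = sqrt(-30499 + 250*(-36)) = sqrt(-30499 - 9000) = sqrt(-39499) = I*sqrt(39499)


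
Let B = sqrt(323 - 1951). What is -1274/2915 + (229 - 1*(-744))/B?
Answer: -1274/2915 - 973*I*sqrt(407)/814 ≈ -0.43705 - 24.115*I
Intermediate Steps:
B = 2*I*sqrt(407) (B = sqrt(-1628) = 2*I*sqrt(407) ≈ 40.349*I)
-1274/2915 + (229 - 1*(-744))/B = -1274/2915 + (229 - 1*(-744))/((2*I*sqrt(407))) = -1274*1/2915 + (229 + 744)*(-I*sqrt(407)/814) = -1274/2915 + 973*(-I*sqrt(407)/814) = -1274/2915 - 973*I*sqrt(407)/814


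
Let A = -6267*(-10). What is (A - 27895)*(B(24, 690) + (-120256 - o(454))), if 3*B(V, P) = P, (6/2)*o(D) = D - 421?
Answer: -4174286675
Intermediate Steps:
o(D) = -421/3 + D/3 (o(D) = (D - 421)/3 = (-421 + D)/3 = -421/3 + D/3)
A = 62670
B(V, P) = P/3
(A - 27895)*(B(24, 690) + (-120256 - o(454))) = (62670 - 27895)*((⅓)*690 + (-120256 - (-421/3 + (⅓)*454))) = 34775*(230 + (-120256 - (-421/3 + 454/3))) = 34775*(230 + (-120256 - 1*11)) = 34775*(230 + (-120256 - 11)) = 34775*(230 - 120267) = 34775*(-120037) = -4174286675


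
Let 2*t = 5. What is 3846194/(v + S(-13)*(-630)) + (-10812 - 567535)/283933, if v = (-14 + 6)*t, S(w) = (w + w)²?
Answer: -669189694151/60463532350 ≈ -11.068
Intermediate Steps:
t = 5/2 (t = (½)*5 = 5/2 ≈ 2.5000)
S(w) = 4*w² (S(w) = (2*w)² = 4*w²)
v = -20 (v = (-14 + 6)*(5/2) = -8*5/2 = -20)
3846194/(v + S(-13)*(-630)) + (-10812 - 567535)/283933 = 3846194/(-20 + (4*(-13)²)*(-630)) + (-10812 - 567535)/283933 = 3846194/(-20 + (4*169)*(-630)) - 578347*1/283933 = 3846194/(-20 + 676*(-630)) - 578347/283933 = 3846194/(-20 - 425880) - 578347/283933 = 3846194/(-425900) - 578347/283933 = 3846194*(-1/425900) - 578347/283933 = -1923097/212950 - 578347/283933 = -669189694151/60463532350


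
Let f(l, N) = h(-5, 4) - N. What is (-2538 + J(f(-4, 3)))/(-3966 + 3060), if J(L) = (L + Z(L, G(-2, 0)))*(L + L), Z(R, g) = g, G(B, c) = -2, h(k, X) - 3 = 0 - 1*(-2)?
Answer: 423/151 ≈ 2.8013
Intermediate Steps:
h(k, X) = 5 (h(k, X) = 3 + (0 - 1*(-2)) = 3 + (0 + 2) = 3 + 2 = 5)
f(l, N) = 5 - N
J(L) = 2*L*(-2 + L) (J(L) = (L - 2)*(L + L) = (-2 + L)*(2*L) = 2*L*(-2 + L))
(-2538 + J(f(-4, 3)))/(-3966 + 3060) = (-2538 + 2*(5 - 1*3)*(-2 + (5 - 1*3)))/(-3966 + 3060) = (-2538 + 2*(5 - 3)*(-2 + (5 - 3)))/(-906) = (-2538 + 2*2*(-2 + 2))*(-1/906) = (-2538 + 2*2*0)*(-1/906) = (-2538 + 0)*(-1/906) = -2538*(-1/906) = 423/151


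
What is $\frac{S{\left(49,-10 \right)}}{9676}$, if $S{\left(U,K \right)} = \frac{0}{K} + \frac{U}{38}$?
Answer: $\frac{49}{367688} \approx 0.00013327$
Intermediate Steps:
$S{\left(U,K \right)} = \frac{U}{38}$ ($S{\left(U,K \right)} = 0 + U \frac{1}{38} = 0 + \frac{U}{38} = \frac{U}{38}$)
$\frac{S{\left(49,-10 \right)}}{9676} = \frac{\frac{1}{38} \cdot 49}{9676} = \frac{49}{38} \cdot \frac{1}{9676} = \frac{49}{367688}$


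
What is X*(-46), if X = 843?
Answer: -38778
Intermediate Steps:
X*(-46) = 843*(-46) = -38778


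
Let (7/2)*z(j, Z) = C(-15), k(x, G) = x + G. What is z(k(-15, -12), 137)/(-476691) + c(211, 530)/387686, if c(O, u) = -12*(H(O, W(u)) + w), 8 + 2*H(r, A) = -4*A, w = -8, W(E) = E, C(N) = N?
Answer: 7156116958/215607498197 ≈ 0.033190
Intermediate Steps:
k(x, G) = G + x
H(r, A) = -4 - 2*A (H(r, A) = -4 + (-4*A)/2 = -4 - 2*A)
z(j, Z) = -30/7 (z(j, Z) = (2/7)*(-15) = -30/7)
c(O, u) = 144 + 24*u (c(O, u) = -12*((-4 - 2*u) - 8) = -12*(-12 - 2*u) = 144 + 24*u)
z(k(-15, -12), 137)/(-476691) + c(211, 530)/387686 = -30/7/(-476691) + (144 + 24*530)/387686 = -30/7*(-1/476691) + (144 + 12720)*(1/387686) = 10/1112279 + 12864*(1/387686) = 10/1112279 + 6432/193843 = 7156116958/215607498197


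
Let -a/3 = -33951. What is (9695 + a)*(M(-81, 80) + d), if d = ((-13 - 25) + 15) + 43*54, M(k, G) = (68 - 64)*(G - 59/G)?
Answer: 1459075727/5 ≈ 2.9181e+8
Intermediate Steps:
a = 101853 (a = -3*(-33951) = 101853)
M(k, G) = -236/G + 4*G (M(k, G) = 4*(G - 59/G) = -236/G + 4*G)
d = 2299 (d = (-38 + 15) + 2322 = -23 + 2322 = 2299)
(9695 + a)*(M(-81, 80) + d) = (9695 + 101853)*((-236/80 + 4*80) + 2299) = 111548*((-236*1/80 + 320) + 2299) = 111548*((-59/20 + 320) + 2299) = 111548*(6341/20 + 2299) = 111548*(52321/20) = 1459075727/5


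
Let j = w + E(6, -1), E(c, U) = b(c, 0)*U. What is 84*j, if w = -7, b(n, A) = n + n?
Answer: -1596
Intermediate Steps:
b(n, A) = 2*n
E(c, U) = 2*U*c (E(c, U) = (2*c)*U = 2*U*c)
j = -19 (j = -7 + 2*(-1)*6 = -7 - 12 = -19)
84*j = 84*(-19) = -1596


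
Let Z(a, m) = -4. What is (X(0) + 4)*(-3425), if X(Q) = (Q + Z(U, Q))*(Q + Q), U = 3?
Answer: -13700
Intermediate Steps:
X(Q) = 2*Q*(-4 + Q) (X(Q) = (Q - 4)*(Q + Q) = (-4 + Q)*(2*Q) = 2*Q*(-4 + Q))
(X(0) + 4)*(-3425) = (2*0*(-4 + 0) + 4)*(-3425) = (2*0*(-4) + 4)*(-3425) = (0 + 4)*(-3425) = 4*(-3425) = -13700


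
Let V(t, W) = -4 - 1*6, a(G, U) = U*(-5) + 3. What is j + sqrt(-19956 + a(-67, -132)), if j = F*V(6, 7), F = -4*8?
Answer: 320 + I*sqrt(19293) ≈ 320.0 + 138.9*I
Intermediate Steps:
a(G, U) = 3 - 5*U (a(G, U) = -5*U + 3 = 3 - 5*U)
V(t, W) = -10 (V(t, W) = -4 - 6 = -10)
F = -32
j = 320 (j = -32*(-10) = 320)
j + sqrt(-19956 + a(-67, -132)) = 320 + sqrt(-19956 + (3 - 5*(-132))) = 320 + sqrt(-19956 + (3 + 660)) = 320 + sqrt(-19956 + 663) = 320 + sqrt(-19293) = 320 + I*sqrt(19293)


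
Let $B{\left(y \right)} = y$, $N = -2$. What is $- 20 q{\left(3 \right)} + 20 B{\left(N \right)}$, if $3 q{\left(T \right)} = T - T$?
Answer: $-40$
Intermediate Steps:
$q{\left(T \right)} = 0$ ($q{\left(T \right)} = \frac{T - T}{3} = \frac{1}{3} \cdot 0 = 0$)
$- 20 q{\left(3 \right)} + 20 B{\left(N \right)} = \left(-20\right) 0 + 20 \left(-2\right) = 0 - 40 = -40$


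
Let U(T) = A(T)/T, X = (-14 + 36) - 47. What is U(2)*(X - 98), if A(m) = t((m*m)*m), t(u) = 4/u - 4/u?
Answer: 0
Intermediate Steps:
t(u) = 0
X = -25 (X = 22 - 47 = -25)
A(m) = 0
U(T) = 0 (U(T) = 0/T = 0)
U(2)*(X - 98) = 0*(-25 - 98) = 0*(-123) = 0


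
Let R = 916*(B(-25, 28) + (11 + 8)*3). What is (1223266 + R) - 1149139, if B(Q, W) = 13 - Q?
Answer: 161147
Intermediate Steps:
R = 87020 (R = 916*((13 - 1*(-25)) + (11 + 8)*3) = 916*((13 + 25) + 19*3) = 916*(38 + 57) = 916*95 = 87020)
(1223266 + R) - 1149139 = (1223266 + 87020) - 1149139 = 1310286 - 1149139 = 161147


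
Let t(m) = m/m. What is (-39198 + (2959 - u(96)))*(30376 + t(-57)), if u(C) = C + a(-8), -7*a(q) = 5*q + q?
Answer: -7727696161/7 ≈ -1.1040e+9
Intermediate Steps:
a(q) = -6*q/7 (a(q) = -(5*q + q)/7 = -6*q/7)
t(m) = 1
u(C) = 48/7 + C (u(C) = C - 6/7*(-8) = C + 48/7 = 48/7 + C)
(-39198 + (2959 - u(96)))*(30376 + t(-57)) = (-39198 + (2959 - (48/7 + 96)))*(30376 + 1) = (-39198 + (2959 - 1*720/7))*30377 = (-39198 + (2959 - 720/7))*30377 = (-39198 + 19993/7)*30377 = -254393/7*30377 = -7727696161/7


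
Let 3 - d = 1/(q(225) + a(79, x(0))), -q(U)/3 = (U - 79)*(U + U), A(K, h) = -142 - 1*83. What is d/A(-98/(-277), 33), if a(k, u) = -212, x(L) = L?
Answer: -591937/44395200 ≈ -0.013333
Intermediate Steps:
A(K, h) = -225 (A(K, h) = -142 - 83 = -225)
q(U) = -6*U*(-79 + U) (q(U) = -3*(U - 79)*(U + U) = -3*(-79 + U)*2*U = -6*U*(-79 + U))
d = 591937/197312 (d = 3 - 1/(6*225*(79 - 1*225) - 212) = 3 - 1/(6*225*(79 - 225) - 212) = 3 - 1/(6*225*(-146) - 212) = 3 - 1/(-197100 - 212) = 3 - 1/(-197312) = 3 - 1*(-1/197312) = 3 + 1/197312 = 591937/197312 ≈ 3.0000)
d/A(-98/(-277), 33) = (591937/197312)/(-225) = (591937/197312)*(-1/225) = -591937/44395200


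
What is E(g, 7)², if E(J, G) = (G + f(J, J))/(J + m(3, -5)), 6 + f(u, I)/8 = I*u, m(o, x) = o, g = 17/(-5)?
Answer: 1656369/100 ≈ 16564.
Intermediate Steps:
g = -17/5 (g = 17*(-⅕) = -17/5 ≈ -3.4000)
f(u, I) = -48 + 8*I*u (f(u, I) = -48 + 8*(I*u) = -48 + 8*I*u)
E(J, G) = (-48 + G + 8*J²)/(3 + J) (E(J, G) = (G + (-48 + 8*J*J))/(J + 3) = (G + (-48 + 8*J²))/(3 + J) = (-48 + G + 8*J²)/(3 + J))
E(g, 7)² = ((-48 + 7 + 8*(-17/5)²)/(3 - 17/5))² = ((-48 + 7 + 8*(289/25))/(-⅖))² = (-5*(-48 + 7 + 2312/25)/2)² = (-5/2*1287/25)² = (-1287/10)² = 1656369/100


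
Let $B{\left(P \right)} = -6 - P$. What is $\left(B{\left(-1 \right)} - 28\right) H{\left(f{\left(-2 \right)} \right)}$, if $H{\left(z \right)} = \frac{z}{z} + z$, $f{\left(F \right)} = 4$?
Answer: $-165$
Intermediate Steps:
$H{\left(z \right)} = 1 + z$
$\left(B{\left(-1 \right)} - 28\right) H{\left(f{\left(-2 \right)} \right)} = \left(\left(-6 - -1\right) - 28\right) \left(1 + 4\right) = \left(\left(-6 + 1\right) - 28\right) 5 = \left(-5 - 28\right) 5 = \left(-33\right) 5 = -165$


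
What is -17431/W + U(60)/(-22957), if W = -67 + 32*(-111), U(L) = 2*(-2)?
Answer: 36379813/7552853 ≈ 4.8167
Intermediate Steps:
U(L) = -4
W = -3619 (W = -67 - 3552 = -3619)
-17431/W + U(60)/(-22957) = -17431/(-3619) - 4/(-22957) = -17431*(-1/3619) - 4*(-1/22957) = 17431/3619 + 4/22957 = 36379813/7552853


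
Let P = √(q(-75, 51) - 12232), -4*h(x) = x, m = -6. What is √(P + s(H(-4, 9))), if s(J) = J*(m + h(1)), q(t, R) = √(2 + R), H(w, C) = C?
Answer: √(-225 + 4*√(-12232 + √53))/2 ≈ 5.8224 + 9.4948*I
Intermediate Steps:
h(x) = -x/4
s(J) = -25*J/4 (s(J) = J*(-6 - ¼*1) = J*(-6 - ¼) = J*(-25/4) = -25*J/4)
P = √(-12232 + √53) (P = √(√(2 + 51) - 12232) = √(√53 - 12232) = √(-12232 + √53) ≈ 110.57*I)
√(P + s(H(-4, 9))) = √(√(-12232 + √53) - 25/4*9) = √(√(-12232 + √53) - 225/4) = √(-225/4 + √(-12232 + √53))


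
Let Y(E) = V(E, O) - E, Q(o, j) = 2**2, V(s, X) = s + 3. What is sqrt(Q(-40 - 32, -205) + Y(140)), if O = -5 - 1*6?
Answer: sqrt(7) ≈ 2.6458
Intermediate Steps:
O = -11 (O = -5 - 6 = -11)
V(s, X) = 3 + s
Q(o, j) = 4
Y(E) = 3 (Y(E) = (3 + E) - E = 3)
sqrt(Q(-40 - 32, -205) + Y(140)) = sqrt(4 + 3) = sqrt(7)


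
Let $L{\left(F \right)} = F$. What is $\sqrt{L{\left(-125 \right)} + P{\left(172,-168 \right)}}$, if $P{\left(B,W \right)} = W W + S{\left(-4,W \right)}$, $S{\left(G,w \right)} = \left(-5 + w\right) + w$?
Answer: $\sqrt{27758} \approx 166.61$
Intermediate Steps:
$S{\left(G,w \right)} = -5 + 2 w$
$P{\left(B,W \right)} = -5 + W^{2} + 2 W$ ($P{\left(B,W \right)} = W W + \left(-5 + 2 W\right) = W^{2} + \left(-5 + 2 W\right) = -5 + W^{2} + 2 W$)
$\sqrt{L{\left(-125 \right)} + P{\left(172,-168 \right)}} = \sqrt{-125 + \left(-5 + \left(-168\right)^{2} + 2 \left(-168\right)\right)} = \sqrt{-125 - -27883} = \sqrt{-125 + 27883} = \sqrt{27758}$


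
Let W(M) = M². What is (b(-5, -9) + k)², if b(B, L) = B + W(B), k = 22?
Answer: 1764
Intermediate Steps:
b(B, L) = B + B²
(b(-5, -9) + k)² = (-5*(1 - 5) + 22)² = (-5*(-4) + 22)² = (20 + 22)² = 42² = 1764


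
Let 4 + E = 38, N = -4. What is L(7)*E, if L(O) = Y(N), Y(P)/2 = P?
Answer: -272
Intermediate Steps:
E = 34 (E = -4 + 38 = 34)
Y(P) = 2*P
L(O) = -8 (L(O) = 2*(-4) = -8)
L(7)*E = -8*34 = -272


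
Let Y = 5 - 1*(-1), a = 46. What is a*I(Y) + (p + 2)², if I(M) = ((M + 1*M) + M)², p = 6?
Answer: 14968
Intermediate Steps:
Y = 6 (Y = 5 + 1 = 6)
I(M) = 9*M² (I(M) = ((M + M) + M)² = (2*M + M)² = (3*M)² = 9*M²)
a*I(Y) + (p + 2)² = 46*(9*6²) + (6 + 2)² = 46*(9*36) + 8² = 46*324 + 64 = 14904 + 64 = 14968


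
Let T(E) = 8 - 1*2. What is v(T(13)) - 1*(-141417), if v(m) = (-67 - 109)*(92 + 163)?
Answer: 96537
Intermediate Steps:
T(E) = 6 (T(E) = 8 - 2 = 6)
v(m) = -44880 (v(m) = -176*255 = -44880)
v(T(13)) - 1*(-141417) = -44880 - 1*(-141417) = -44880 + 141417 = 96537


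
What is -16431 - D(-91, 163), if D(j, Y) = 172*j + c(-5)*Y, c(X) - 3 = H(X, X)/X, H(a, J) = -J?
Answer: -1105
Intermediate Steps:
c(X) = 2 (c(X) = 3 + (-X)/X = 3 - 1 = 2)
D(j, Y) = 2*Y + 172*j (D(j, Y) = 172*j + 2*Y = 2*Y + 172*j)
-16431 - D(-91, 163) = -16431 - (2*163 + 172*(-91)) = -16431 - (326 - 15652) = -16431 - 1*(-15326) = -16431 + 15326 = -1105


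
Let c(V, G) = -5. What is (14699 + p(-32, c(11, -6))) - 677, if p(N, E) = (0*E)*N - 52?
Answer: 13970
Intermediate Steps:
p(N, E) = -52 (p(N, E) = 0*N - 52 = 0 - 52 = -52)
(14699 + p(-32, c(11, -6))) - 677 = (14699 - 52) - 677 = 14647 - 677 = 13970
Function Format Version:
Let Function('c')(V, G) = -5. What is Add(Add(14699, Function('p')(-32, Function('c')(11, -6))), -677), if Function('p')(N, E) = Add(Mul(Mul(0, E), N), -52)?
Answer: 13970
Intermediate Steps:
Function('p')(N, E) = -52 (Function('p')(N, E) = Add(Mul(0, N), -52) = Add(0, -52) = -52)
Add(Add(14699, Function('p')(-32, Function('c')(11, -6))), -677) = Add(Add(14699, -52), -677) = Add(14647, -677) = 13970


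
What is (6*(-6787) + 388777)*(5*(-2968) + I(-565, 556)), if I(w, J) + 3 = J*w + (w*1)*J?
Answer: -223842175765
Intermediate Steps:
I(w, J) = -3 + 2*J*w (I(w, J) = -3 + (J*w + (w*1)*J) = -3 + (J*w + w*J) = -3 + (J*w + J*w) = -3 + 2*J*w)
(6*(-6787) + 388777)*(5*(-2968) + I(-565, 556)) = (6*(-6787) + 388777)*(5*(-2968) + (-3 + 2*556*(-565))) = (-40722 + 388777)*(-14840 + (-3 - 628280)) = 348055*(-14840 - 628283) = 348055*(-643123) = -223842175765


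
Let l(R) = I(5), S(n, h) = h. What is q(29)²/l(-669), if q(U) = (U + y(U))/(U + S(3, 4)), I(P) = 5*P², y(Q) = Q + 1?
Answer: 3481/136125 ≈ 0.025572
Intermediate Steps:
y(Q) = 1 + Q
q(U) = (1 + 2*U)/(4 + U) (q(U) = (U + (1 + U))/(U + 4) = (1 + 2*U)/(4 + U))
l(R) = 125 (l(R) = 5*5² = 5*25 = 125)
q(29)²/l(-669) = ((1 + 2*29)/(4 + 29))²/125 = ((1 + 58)/33)²*(1/125) = ((1/33)*59)²*(1/125) = (59/33)²*(1/125) = (3481/1089)*(1/125) = 3481/136125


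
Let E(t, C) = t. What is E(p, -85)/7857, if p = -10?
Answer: -10/7857 ≈ -0.0012728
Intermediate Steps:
E(p, -85)/7857 = -10/7857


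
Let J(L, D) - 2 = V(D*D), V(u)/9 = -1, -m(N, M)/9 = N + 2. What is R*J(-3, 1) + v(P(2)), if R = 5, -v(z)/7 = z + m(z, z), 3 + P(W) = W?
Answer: 35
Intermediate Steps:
m(N, M) = -18 - 9*N (m(N, M) = -9*(N + 2) = -9*(2 + N) = -18 - 9*N)
V(u) = -9 (V(u) = 9*(-1) = -9)
J(L, D) = -7 (J(L, D) = 2 - 9 = -7)
P(W) = -3 + W
v(z) = 126 + 56*z (v(z) = -7*(z + (-18 - 9*z)) = -7*(-18 - 8*z) = 126 + 56*z)
R*J(-3, 1) + v(P(2)) = 5*(-7) + (126 + 56*(-3 + 2)) = -35 + (126 + 56*(-1)) = -35 + (126 - 56) = -35 + 70 = 35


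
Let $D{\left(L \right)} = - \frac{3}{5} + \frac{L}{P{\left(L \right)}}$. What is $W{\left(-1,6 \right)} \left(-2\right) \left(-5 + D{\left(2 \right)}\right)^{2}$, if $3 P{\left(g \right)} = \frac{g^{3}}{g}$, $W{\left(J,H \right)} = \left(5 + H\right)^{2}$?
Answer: $- \frac{203401}{50} \approx -4068.0$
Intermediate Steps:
$P{\left(g \right)} = \frac{g^{2}}{3}$ ($P{\left(g \right)} = \frac{g^{3} \frac{1}{g}}{3} = \frac{g^{2}}{3}$)
$D{\left(L \right)} = - \frac{3}{5} + \frac{3}{L}$ ($D{\left(L \right)} = - \frac{3}{5} + \frac{L}{\frac{1}{3} L^{2}} = \left(-3\right) \frac{1}{5} + L \frac{3}{L^{2}} = - \frac{3}{5} + \frac{3}{L}$)
$W{\left(-1,6 \right)} \left(-2\right) \left(-5 + D{\left(2 \right)}\right)^{2} = \left(5 + 6\right)^{2} \left(-2\right) \left(-5 - \left(\frac{3}{5} - \frac{3}{2}\right)\right)^{2} = 11^{2} \left(-2\right) \left(-5 + \left(- \frac{3}{5} + 3 \cdot \frac{1}{2}\right)\right)^{2} = 121 \left(-2\right) \left(-5 + \left(- \frac{3}{5} + \frac{3}{2}\right)\right)^{2} = - 242 \left(-5 + \frac{9}{10}\right)^{2} = - 242 \left(- \frac{41}{10}\right)^{2} = \left(-242\right) \frac{1681}{100} = - \frac{203401}{50}$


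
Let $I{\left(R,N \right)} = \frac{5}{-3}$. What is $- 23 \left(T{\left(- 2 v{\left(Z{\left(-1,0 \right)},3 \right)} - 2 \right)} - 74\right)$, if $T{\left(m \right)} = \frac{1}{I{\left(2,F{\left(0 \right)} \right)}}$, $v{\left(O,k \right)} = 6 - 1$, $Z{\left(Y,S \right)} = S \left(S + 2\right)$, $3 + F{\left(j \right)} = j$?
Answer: $\frac{8579}{5} \approx 1715.8$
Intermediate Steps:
$F{\left(j \right)} = -3 + j$
$Z{\left(Y,S \right)} = S \left(2 + S\right)$
$v{\left(O,k \right)} = 5$
$I{\left(R,N \right)} = - \frac{5}{3}$ ($I{\left(R,N \right)} = 5 \left(- \frac{1}{3}\right) = - \frac{5}{3}$)
$T{\left(m \right)} = - \frac{3}{5}$ ($T{\left(m \right)} = \frac{1}{- \frac{5}{3}} = - \frac{3}{5}$)
$- 23 \left(T{\left(- 2 v{\left(Z{\left(-1,0 \right)},3 \right)} - 2 \right)} - 74\right) = - 23 \left(- \frac{3}{5} - 74\right) = \left(-23\right) \left(- \frac{373}{5}\right) = \frac{8579}{5}$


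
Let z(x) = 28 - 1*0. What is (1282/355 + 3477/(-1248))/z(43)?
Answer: 121867/4135040 ≈ 0.029472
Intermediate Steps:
z(x) = 28 (z(x) = 28 + 0 = 28)
(1282/355 + 3477/(-1248))/z(43) = (1282/355 + 3477/(-1248))/28 = (1282*(1/355) + 3477*(-1/1248))*(1/28) = (1282/355 - 1159/416)*(1/28) = (121867/147680)*(1/28) = 121867/4135040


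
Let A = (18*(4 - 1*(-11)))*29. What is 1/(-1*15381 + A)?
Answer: -1/7551 ≈ -0.00013243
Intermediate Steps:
A = 7830 (A = (18*(4 + 11))*29 = (18*15)*29 = 270*29 = 7830)
1/(-1*15381 + A) = 1/(-1*15381 + 7830) = 1/(-15381 + 7830) = 1/(-7551) = -1/7551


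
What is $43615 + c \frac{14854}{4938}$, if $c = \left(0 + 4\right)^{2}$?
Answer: $\frac{107804267}{2469} \approx 43663.0$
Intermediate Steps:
$c = 16$ ($c = 4^{2} = 16$)
$43615 + c \frac{14854}{4938} = 43615 + 16 \cdot \frac{14854}{4938} = 43615 + 16 \cdot 14854 \cdot \frac{1}{4938} = 43615 + 16 \cdot \frac{7427}{2469} = 43615 + \frac{118832}{2469} = \frac{107804267}{2469}$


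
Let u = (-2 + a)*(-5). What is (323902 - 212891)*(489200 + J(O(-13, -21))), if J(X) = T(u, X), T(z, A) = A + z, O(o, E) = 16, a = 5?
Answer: 54306692211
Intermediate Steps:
u = -15 (u = (-2 + 5)*(-5) = 3*(-5) = -15)
J(X) = -15 + X (J(X) = X - 15 = -15 + X)
(323902 - 212891)*(489200 + J(O(-13, -21))) = (323902 - 212891)*(489200 + (-15 + 16)) = 111011*(489200 + 1) = 111011*489201 = 54306692211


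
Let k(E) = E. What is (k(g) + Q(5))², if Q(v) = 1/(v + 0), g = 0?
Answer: 1/25 ≈ 0.040000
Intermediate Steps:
Q(v) = 1/v
(k(g) + Q(5))² = (0 + 1/5)² = (0 + ⅕)² = (⅕)² = 1/25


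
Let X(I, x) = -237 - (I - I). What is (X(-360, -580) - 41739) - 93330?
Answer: -135306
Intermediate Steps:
X(I, x) = -237 (X(I, x) = -237 - 1*0 = -237 + 0 = -237)
(X(-360, -580) - 41739) - 93330 = (-237 - 41739) - 93330 = -41976 - 93330 = -135306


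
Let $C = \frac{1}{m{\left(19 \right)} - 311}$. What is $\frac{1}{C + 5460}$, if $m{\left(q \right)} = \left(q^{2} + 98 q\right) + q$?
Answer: $\frac{1931}{10543261} \approx 0.00018315$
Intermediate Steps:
$m{\left(q \right)} = q^{2} + 99 q$
$C = \frac{1}{1931}$ ($C = \frac{1}{19 \left(99 + 19\right) - 311} = \frac{1}{19 \cdot 118 - 311} = \frac{1}{2242 - 311} = \frac{1}{1931} \approx 0.00051787$)
$\frac{1}{C + 5460} = \frac{1}{\frac{1}{1931} + 5460} = \frac{1}{\frac{10543261}{1931}} = \frac{1931}{10543261}$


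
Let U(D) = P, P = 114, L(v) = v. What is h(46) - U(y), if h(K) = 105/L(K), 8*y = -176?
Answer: -5139/46 ≈ -111.72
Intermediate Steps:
y = -22 (y = (⅛)*(-176) = -22)
h(K) = 105/K
U(D) = 114
h(46) - U(y) = 105/46 - 1*114 = 105*(1/46) - 114 = 105/46 - 114 = -5139/46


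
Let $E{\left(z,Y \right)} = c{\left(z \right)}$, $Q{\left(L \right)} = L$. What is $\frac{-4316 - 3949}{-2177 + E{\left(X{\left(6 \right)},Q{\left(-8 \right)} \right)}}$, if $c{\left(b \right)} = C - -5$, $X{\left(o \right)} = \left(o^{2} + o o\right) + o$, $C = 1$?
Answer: $\frac{8265}{2171} \approx 3.807$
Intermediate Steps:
$X{\left(o \right)} = o + 2 o^{2}$ ($X{\left(o \right)} = \left(o^{2} + o^{2}\right) + o = 2 o^{2} + o = o + 2 o^{2}$)
$c{\left(b \right)} = 6$ ($c{\left(b \right)} = 1 - -5 = 1 + 5 = 6$)
$E{\left(z,Y \right)} = 6$
$\frac{-4316 - 3949}{-2177 + E{\left(X{\left(6 \right)},Q{\left(-8 \right)} \right)}} = \frac{-4316 - 3949}{-2177 + 6} = - \frac{8265}{-2171} = \left(-8265\right) \left(- \frac{1}{2171}\right) = \frac{8265}{2171}$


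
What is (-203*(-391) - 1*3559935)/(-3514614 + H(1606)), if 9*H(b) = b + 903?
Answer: 31325058/31629017 ≈ 0.99039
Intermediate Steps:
H(b) = 301/3 + b/9 (H(b) = (b + 903)/9 = (903 + b)/9 = 301/3 + b/9)
(-203*(-391) - 1*3559935)/(-3514614 + H(1606)) = (-203*(-391) - 1*3559935)/(-3514614 + (301/3 + (1/9)*1606)) = (79373 - 3559935)/(-3514614 + (301/3 + 1606/9)) = -3480562/(-3514614 + 2509/9) = -3480562/(-31629017/9) = -3480562*(-9/31629017) = 31325058/31629017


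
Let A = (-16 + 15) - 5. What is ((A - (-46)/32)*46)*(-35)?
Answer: 58765/8 ≈ 7345.6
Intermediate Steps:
A = -6 (A = -1 - 5 = -6)
((A - (-46)/32)*46)*(-35) = ((-6 - (-46)/32)*46)*(-35) = ((-6 - 1*(-23/16))*46)*(-35) = ((-6 + 23/16)*46)*(-35) = -73/16*46*(-35) = -1679/8*(-35) = 58765/8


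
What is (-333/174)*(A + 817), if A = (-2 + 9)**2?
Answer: -48063/29 ≈ -1657.3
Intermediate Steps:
A = 49 (A = 7**2 = 49)
(-333/174)*(A + 817) = (-333/174)*(49 + 817) = -333*1/174*866 = -111/58*866 = -48063/29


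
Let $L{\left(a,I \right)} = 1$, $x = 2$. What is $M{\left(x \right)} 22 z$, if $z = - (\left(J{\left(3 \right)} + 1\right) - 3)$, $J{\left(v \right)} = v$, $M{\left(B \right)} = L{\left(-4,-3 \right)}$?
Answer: $-22$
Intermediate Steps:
$M{\left(B \right)} = 1$
$z = -1$ ($z = - (\left(3 + 1\right) - 3) = - (4 - 3) = \left(-1\right) 1 = -1$)
$M{\left(x \right)} 22 z = 1 \cdot 22 \left(-1\right) = 22 \left(-1\right) = -22$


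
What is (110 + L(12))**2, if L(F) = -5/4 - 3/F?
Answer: 47089/4 ≈ 11772.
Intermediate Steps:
L(F) = -5/4 - 3/F (L(F) = -5*1/4 - 3/F = -5/4 - 3/F)
(110 + L(12))**2 = (110 + (-5/4 - 3/12))**2 = (110 + (-5/4 - 3*1/12))**2 = (110 + (-5/4 - 1/4))**2 = (110 - 3/2)**2 = (217/2)**2 = 47089/4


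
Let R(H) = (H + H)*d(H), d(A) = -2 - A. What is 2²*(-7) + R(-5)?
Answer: -58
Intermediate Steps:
R(H) = 2*H*(-2 - H) (R(H) = (H + H)*(-2 - H) = (2*H)*(-2 - H) = 2*H*(-2 - H))
2²*(-7) + R(-5) = 2²*(-7) - 2*(-5)*(2 - 5) = 4*(-7) - 2*(-5)*(-3) = -28 - 30 = -58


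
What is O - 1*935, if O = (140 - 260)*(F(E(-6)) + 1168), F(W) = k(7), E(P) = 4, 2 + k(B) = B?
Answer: -141695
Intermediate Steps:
k(B) = -2 + B
F(W) = 5 (F(W) = -2 + 7 = 5)
O = -140760 (O = (140 - 260)*(5 + 1168) = -120*1173 = -140760)
O - 1*935 = -140760 - 1*935 = -140760 - 935 = -141695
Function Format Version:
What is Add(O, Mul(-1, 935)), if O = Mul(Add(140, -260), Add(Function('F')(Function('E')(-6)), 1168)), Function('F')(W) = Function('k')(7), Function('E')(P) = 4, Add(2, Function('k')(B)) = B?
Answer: -141695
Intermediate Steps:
Function('k')(B) = Add(-2, B)
Function('F')(W) = 5 (Function('F')(W) = Add(-2, 7) = 5)
O = -140760 (O = Mul(Add(140, -260), Add(5, 1168)) = Mul(-120, 1173) = -140760)
Add(O, Mul(-1, 935)) = Add(-140760, Mul(-1, 935)) = Add(-140760, -935) = -141695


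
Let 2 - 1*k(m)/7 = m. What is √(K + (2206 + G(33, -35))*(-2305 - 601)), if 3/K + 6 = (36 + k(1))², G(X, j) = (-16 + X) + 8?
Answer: I*√22021446903085/1843 ≈ 2546.2*I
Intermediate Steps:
G(X, j) = -8 + X
k(m) = 14 - 7*m
K = 3/1843 (K = 3/(-6 + (36 + (14 - 7*1))²) = 3/(-6 + (36 + (14 - 7))²) = 3/(-6 + (36 + 7)²) = 3/(-6 + 43²) = 3/(-6 + 1849) = 3/1843 ≈ 0.0016278)
√(K + (2206 + G(33, -35))*(-2305 - 601)) = √(3/1843 + (2206 + (-8 + 33))*(-2305 - 601)) = √(3/1843 + (2206 + 25)*(-2906)) = √(3/1843 + 2231*(-2906)) = √(3/1843 - 6483286) = √(-11948696095/1843) = I*√22021446903085/1843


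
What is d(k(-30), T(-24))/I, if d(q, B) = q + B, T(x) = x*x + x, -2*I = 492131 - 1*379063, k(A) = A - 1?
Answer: -521/56534 ≈ -0.0092157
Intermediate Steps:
k(A) = -1 + A
I = -56534 (I = -(492131 - 1*379063)/2 = -(492131 - 379063)/2 = -½*113068 = -56534)
T(x) = x + x² (T(x) = x² + x = x + x²)
d(q, B) = B + q
d(k(-30), T(-24))/I = (-24*(1 - 24) + (-1 - 30))/(-56534) = (-24*(-23) - 31)*(-1/56534) = (552 - 31)*(-1/56534) = 521*(-1/56534) = -521/56534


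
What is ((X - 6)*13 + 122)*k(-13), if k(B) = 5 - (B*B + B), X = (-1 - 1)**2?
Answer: -14496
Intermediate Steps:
X = 4 (X = (-2)**2 = 4)
k(B) = 5 - B - B**2 (k(B) = 5 - (B**2 + B) = 5 - (B + B**2) = 5 + (-B - B**2) = 5 - B - B**2)
((X - 6)*13 + 122)*k(-13) = ((4 - 6)*13 + 122)*(5 - 1*(-13) - 1*(-13)**2) = (-2*13 + 122)*(5 + 13 - 1*169) = (-26 + 122)*(5 + 13 - 169) = 96*(-151) = -14496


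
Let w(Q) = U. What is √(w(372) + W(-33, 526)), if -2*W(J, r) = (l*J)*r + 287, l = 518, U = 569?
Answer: √17984590/2 ≈ 2120.4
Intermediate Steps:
W(J, r) = -287/2 - 259*J*r (W(J, r) = -((518*J)*r + 287)/2 = -(518*J*r + 287)/2 = -(287 + 518*J*r)/2 = -287/2 - 259*J*r)
w(Q) = 569
√(w(372) + W(-33, 526)) = √(569 + (-287/2 - 259*(-33)*526)) = √(569 + (-287/2 + 4495722)) = √(569 + 8991157/2) = √(8992295/2) = √17984590/2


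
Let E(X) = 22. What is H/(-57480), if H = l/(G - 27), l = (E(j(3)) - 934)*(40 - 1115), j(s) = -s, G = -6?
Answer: 8170/15807 ≈ 0.51686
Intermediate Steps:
l = 980400 (l = (22 - 934)*(40 - 1115) = -912*(-1075) = 980400)
H = -326800/11 (H = 980400/(-6 - 27) = 980400/(-33) = 980400*(-1/33) = -326800/11 ≈ -29709.)
H/(-57480) = -326800/11/(-57480) = -326800/11*(-1/57480) = 8170/15807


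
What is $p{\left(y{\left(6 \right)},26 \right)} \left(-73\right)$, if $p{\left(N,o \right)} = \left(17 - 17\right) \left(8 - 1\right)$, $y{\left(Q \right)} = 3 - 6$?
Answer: $0$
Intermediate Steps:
$y{\left(Q \right)} = -3$ ($y{\left(Q \right)} = 3 - 6 = -3$)
$p{\left(N,o \right)} = 0$ ($p{\left(N,o \right)} = 0 \cdot 7 = 0$)
$p{\left(y{\left(6 \right)},26 \right)} \left(-73\right) = 0 \left(-73\right) = 0$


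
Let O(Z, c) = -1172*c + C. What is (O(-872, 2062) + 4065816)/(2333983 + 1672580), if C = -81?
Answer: 1649071/4006563 ≈ 0.41159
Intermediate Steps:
O(Z, c) = -81 - 1172*c (O(Z, c) = -1172*c - 81 = -81 - 1172*c)
(O(-872, 2062) + 4065816)/(2333983 + 1672580) = ((-81 - 1172*2062) + 4065816)/(2333983 + 1672580) = ((-81 - 2416664) + 4065816)/4006563 = (-2416745 + 4065816)*(1/4006563) = 1649071*(1/4006563) = 1649071/4006563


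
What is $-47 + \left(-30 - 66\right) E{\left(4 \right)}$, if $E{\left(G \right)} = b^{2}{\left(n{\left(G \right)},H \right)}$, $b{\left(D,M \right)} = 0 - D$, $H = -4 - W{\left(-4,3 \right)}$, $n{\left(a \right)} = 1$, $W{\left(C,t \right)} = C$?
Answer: $-143$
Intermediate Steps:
$H = 0$ ($H = -4 - -4 = -4 + 4 = 0$)
$b{\left(D,M \right)} = - D$
$E{\left(G \right)} = 1$ ($E{\left(G \right)} = \left(\left(-1\right) 1\right)^{2} = \left(-1\right)^{2} = 1$)
$-47 + \left(-30 - 66\right) E{\left(4 \right)} = -47 + \left(-30 - 66\right) 1 = -47 - 96 = -143$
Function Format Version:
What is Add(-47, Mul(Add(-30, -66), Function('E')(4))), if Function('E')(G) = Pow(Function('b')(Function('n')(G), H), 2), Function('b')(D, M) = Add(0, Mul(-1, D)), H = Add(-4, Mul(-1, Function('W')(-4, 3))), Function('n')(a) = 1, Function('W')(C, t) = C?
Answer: -143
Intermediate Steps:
H = 0 (H = Add(-4, Mul(-1, -4)) = Add(-4, 4) = 0)
Function('b')(D, M) = Mul(-1, D)
Function('E')(G) = 1 (Function('E')(G) = Pow(Mul(-1, 1), 2) = Pow(-1, 2) = 1)
Add(-47, Mul(Add(-30, -66), Function('E')(4))) = Add(-47, Mul(Add(-30, -66), 1)) = Add(-47, Mul(-96, 1)) = Add(-47, -96) = -143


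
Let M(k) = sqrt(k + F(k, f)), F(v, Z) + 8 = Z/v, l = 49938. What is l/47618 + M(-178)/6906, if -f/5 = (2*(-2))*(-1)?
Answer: 861/821 + 2*I*sqrt(92026)/307317 ≈ 1.0487 + 0.0019742*I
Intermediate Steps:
f = -20 (f = -5*2*(-2)*(-1) = -(-20)*(-1) = -5*4 = -20)
F(v, Z) = -8 + Z/v
M(k) = sqrt(-8 + k - 20/k) (M(k) = sqrt(k + (-8 - 20/k)) = sqrt(-8 + k - 20/k))
l/47618 + M(-178)/6906 = 49938/47618 + sqrt(-8 - 178 - 20/(-178))/6906 = 49938*(1/47618) + sqrt(-8 - 178 - 20*(-1/178))*(1/6906) = 861/821 + sqrt(-8 - 178 + 10/89)*(1/6906) = 861/821 + sqrt(-16544/89)*(1/6906) = 861/821 + (4*I*sqrt(92026)/89)*(1/6906) = 861/821 + 2*I*sqrt(92026)/307317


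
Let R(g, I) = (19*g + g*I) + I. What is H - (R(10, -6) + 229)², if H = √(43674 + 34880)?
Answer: -124609 + √78554 ≈ -1.2433e+5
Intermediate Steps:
R(g, I) = I + 19*g + I*g (R(g, I) = (19*g + I*g) + I = I + 19*g + I*g)
H = √78554 ≈ 280.27
H - (R(10, -6) + 229)² = √78554 - ((-6 + 19*10 - 6*10) + 229)² = √78554 - ((-6 + 190 - 60) + 229)² = √78554 - (124 + 229)² = √78554 - 1*353² = √78554 - 1*124609 = √78554 - 124609 = -124609 + √78554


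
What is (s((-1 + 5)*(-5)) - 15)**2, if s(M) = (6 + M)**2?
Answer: 32761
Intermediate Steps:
(s((-1 + 5)*(-5)) - 15)**2 = ((6 + (-1 + 5)*(-5))**2 - 15)**2 = ((6 + 4*(-5))**2 - 15)**2 = ((6 - 20)**2 - 15)**2 = ((-14)**2 - 15)**2 = (196 - 15)**2 = 181**2 = 32761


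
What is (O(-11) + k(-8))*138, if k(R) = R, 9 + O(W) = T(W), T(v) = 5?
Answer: -1656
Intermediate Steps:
O(W) = -4 (O(W) = -9 + 5 = -4)
(O(-11) + k(-8))*138 = (-4 - 8)*138 = -12*138 = -1656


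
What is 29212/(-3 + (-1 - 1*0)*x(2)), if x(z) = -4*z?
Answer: 29212/5 ≈ 5842.4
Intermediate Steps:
29212/(-3 + (-1 - 1*0)*x(2)) = 29212/(-3 + (-1 - 1*0)*(-4*2)) = 29212/(-3 + (-1 + 0)*(-8)) = 29212/(-3 - 1*(-8)) = 29212/(-3 + 8) = 29212/5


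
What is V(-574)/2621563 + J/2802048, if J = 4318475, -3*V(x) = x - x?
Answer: 4318475/2802048 ≈ 1.5412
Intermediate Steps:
V(x) = 0 (V(x) = -(x - x)/3 = -⅓*0 = 0)
V(-574)/2621563 + J/2802048 = 0/2621563 + 4318475/2802048 = 0*(1/2621563) + 4318475*(1/2802048) = 0 + 4318475/2802048 = 4318475/2802048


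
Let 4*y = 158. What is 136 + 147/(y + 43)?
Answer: 7578/55 ≈ 137.78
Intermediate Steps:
y = 79/2 (y = (¼)*158 = 79/2 ≈ 39.500)
136 + 147/(y + 43) = 136 + 147/(79/2 + 43) = 136 + 147/(165/2) = 136 + 147*(2/165) = 136 + 98/55 = 7578/55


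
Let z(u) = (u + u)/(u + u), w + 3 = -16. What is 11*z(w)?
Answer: 11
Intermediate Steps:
w = -19 (w = -3 - 16 = -19)
z(u) = 1 (z(u) = (2*u)/((2*u)) = (2*u)*(1/(2*u)) = 1)
11*z(w) = 11*1 = 11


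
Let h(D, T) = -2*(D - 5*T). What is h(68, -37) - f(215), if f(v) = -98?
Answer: -408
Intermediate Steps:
h(D, T) = -2*D + 10*T
h(68, -37) - f(215) = (-2*68 + 10*(-37)) - 1*(-98) = (-136 - 370) + 98 = -506 + 98 = -408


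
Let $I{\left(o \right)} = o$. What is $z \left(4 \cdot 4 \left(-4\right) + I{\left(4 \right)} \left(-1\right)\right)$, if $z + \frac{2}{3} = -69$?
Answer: $\frac{14212}{3} \approx 4737.3$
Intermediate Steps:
$z = - \frac{209}{3}$ ($z = - \frac{2}{3} - 69 = - \frac{209}{3} \approx -69.667$)
$z \left(4 \cdot 4 \left(-4\right) + I{\left(4 \right)} \left(-1\right)\right) = - \frac{209 \left(4 \cdot 4 \left(-4\right) + 4 \left(-1\right)\right)}{3} = - \frac{209 \left(16 \left(-4\right) - 4\right)}{3} = - \frac{209 \left(-64 - 4\right)}{3} = \left(- \frac{209}{3}\right) \left(-68\right) = \frac{14212}{3}$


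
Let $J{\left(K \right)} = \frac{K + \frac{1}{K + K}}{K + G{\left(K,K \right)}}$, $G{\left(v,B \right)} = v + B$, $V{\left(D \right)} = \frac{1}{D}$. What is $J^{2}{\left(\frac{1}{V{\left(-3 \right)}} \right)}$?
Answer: $\frac{361}{2916} \approx 0.1238$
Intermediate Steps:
$G{\left(v,B \right)} = B + v$
$J{\left(K \right)} = \frac{K + \frac{1}{2 K}}{3 K}$ ($J{\left(K \right)} = \frac{K + \frac{1}{K + K}}{K + \left(K + K\right)} = \frac{K + \frac{1}{2 K}}{K + 2 K} = \frac{K + \frac{1}{2 K}}{3 K}$)
$J^{2}{\left(\frac{1}{V{\left(-3 \right)}} \right)} = \left(\frac{1}{3} + \frac{1}{6 \cdot 9}\right)^{2} = \left(\frac{1}{3} + \frac{1}{6} \cdot \frac{1}{9}\right)^{2} = \left(\frac{1}{3} + \frac{1}{54}\right)^{2} = \left(\frac{19}{54}\right)^{2} = \frac{361}{2916}$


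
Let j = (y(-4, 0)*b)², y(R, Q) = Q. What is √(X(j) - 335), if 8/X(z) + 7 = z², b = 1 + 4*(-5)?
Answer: I*√16471/7 ≈ 18.334*I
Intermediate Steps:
b = -19 (b = 1 - 20 = -19)
j = 0 (j = (0*(-19))² = 0² = 0)
X(z) = 8/(-7 + z²)
√(X(j) - 335) = √(8/(-7 + 0²) - 335) = √(8/(-7 + 0) - 335) = √(8/(-7) - 335) = √(8*(-⅐) - 335) = √(-8/7 - 335) = √(-2353/7) = I*√16471/7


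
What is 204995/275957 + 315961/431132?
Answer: 175571554017/118973893324 ≈ 1.4757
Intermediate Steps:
204995/275957 + 315961/431132 = 175571554017/118973893324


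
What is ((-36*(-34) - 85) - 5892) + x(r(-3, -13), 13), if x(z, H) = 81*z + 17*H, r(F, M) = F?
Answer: -4775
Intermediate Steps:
x(z, H) = 17*H + 81*z
((-36*(-34) - 85) - 5892) + x(r(-3, -13), 13) = ((-36*(-34) - 85) - 5892) + (17*13 + 81*(-3)) = ((1224 - 85) - 5892) + (221 - 243) = (1139 - 5892) - 22 = -4753 - 22 = -4775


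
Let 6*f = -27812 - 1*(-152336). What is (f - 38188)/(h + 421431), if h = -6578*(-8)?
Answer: -17434/474055 ≈ -0.036776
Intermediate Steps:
f = 20754 (f = (-27812 - 1*(-152336))/6 = (-27812 + 152336)/6 = (1/6)*124524 = 20754)
h = 52624 (h = -1*(-52624) = 52624)
(f - 38188)/(h + 421431) = (20754 - 38188)/(52624 + 421431) = -17434/474055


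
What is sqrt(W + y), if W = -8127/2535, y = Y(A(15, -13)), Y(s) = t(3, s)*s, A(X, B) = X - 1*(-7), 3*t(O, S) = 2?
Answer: sqrt(435795)/195 ≈ 3.3854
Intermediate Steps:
t(O, S) = 2/3 (t(O, S) = (1/3)*2 = 2/3)
A(X, B) = 7 + X (A(X, B) = X + 7 = 7 + X)
Y(s) = 2*s/3
y = 44/3 (y = 2*(7 + 15)/3 = (2/3)*22 = 44/3 ≈ 14.667)
W = -2709/845 (W = -8127*1/2535 = -2709/845 ≈ -3.2059)
sqrt(W + y) = sqrt(-2709/845 + 44/3) = sqrt(29053/2535) = sqrt(435795)/195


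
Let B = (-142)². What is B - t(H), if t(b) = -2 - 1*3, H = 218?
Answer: 20169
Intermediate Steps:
B = 20164
t(b) = -5 (t(b) = -2 - 3 = -5)
B - t(H) = 20164 - 1*(-5) = 20164 + 5 = 20169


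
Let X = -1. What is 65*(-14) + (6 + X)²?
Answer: -885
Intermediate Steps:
65*(-14) + (6 + X)² = 65*(-14) + (6 - 1)² = -910 + 5² = -910 + 25 = -885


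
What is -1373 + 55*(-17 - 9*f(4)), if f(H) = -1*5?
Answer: 167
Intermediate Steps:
f(H) = -5
-1373 + 55*(-17 - 9*f(4)) = -1373 + 55*(-17 - 9*(-5)) = -1373 + 55*(-17 + 45) = -1373 + 55*28 = -1373 + 1540 = 167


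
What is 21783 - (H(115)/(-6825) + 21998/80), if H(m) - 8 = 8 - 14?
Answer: 1174338181/54600 ≈ 21508.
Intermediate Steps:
H(m) = 2 (H(m) = 8 + (8 - 14) = 8 - 6 = 2)
21783 - (H(115)/(-6825) + 21998/80) = 21783 - (2/(-6825) + 21998/80) = 21783 - (2*(-1/6825) + 21998*(1/80)) = 21783 - (-2/6825 + 10999/40) = 21783 - 1*15013619/54600 = 21783 - 15013619/54600 = 1174338181/54600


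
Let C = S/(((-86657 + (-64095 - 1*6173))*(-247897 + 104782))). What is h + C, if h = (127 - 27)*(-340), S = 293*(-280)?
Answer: -21816655052344/641666325 ≈ -34000.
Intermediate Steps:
S = -82040
h = -34000 (h = 100*(-340) = -34000)
C = -2344/641666325 (C = -82040*1/((-247897 + 104782)*(-86657 + (-64095 - 1*6173))) = -82040*(-1/(143115*(-86657 + (-64095 - 6173)))) = -82040*(-1/(143115*(-86657 - 70268))) = -82040/((-156925*(-143115))) = -82040/22458321375 = -82040*1/22458321375 = -2344/641666325 ≈ -3.6530e-6)
h + C = -34000 - 2344/641666325 = -21816655052344/641666325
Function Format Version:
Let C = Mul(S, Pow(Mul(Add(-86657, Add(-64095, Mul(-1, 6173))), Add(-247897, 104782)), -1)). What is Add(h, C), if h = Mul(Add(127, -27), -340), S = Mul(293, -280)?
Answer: Rational(-21816655052344, 641666325) ≈ -34000.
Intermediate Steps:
S = -82040
h = -34000 (h = Mul(100, -340) = -34000)
C = Rational(-2344, 641666325) (C = Mul(-82040, Pow(Mul(Add(-86657, Add(-64095, Mul(-1, 6173))), Add(-247897, 104782)), -1)) = Mul(-82040, Pow(Mul(Add(-86657, Add(-64095, -6173)), -143115), -1)) = Mul(-82040, Pow(Mul(Add(-86657, -70268), -143115), -1)) = Mul(-82040, Pow(Mul(-156925, -143115), -1)) = Mul(-82040, Pow(22458321375, -1)) = Mul(-82040, Rational(1, 22458321375)) = Rational(-2344, 641666325) ≈ -3.6530e-6)
Add(h, C) = Add(-34000, Rational(-2344, 641666325)) = Rational(-21816655052344, 641666325)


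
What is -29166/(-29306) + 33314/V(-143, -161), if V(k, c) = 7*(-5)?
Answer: -487639637/512855 ≈ -950.83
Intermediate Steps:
V(k, c) = -35
-29166/(-29306) + 33314/V(-143, -161) = -29166/(-29306) + 33314/(-35) = -29166*(-1/29306) + 33314*(-1/35) = 14583/14653 - 33314/35 = -487639637/512855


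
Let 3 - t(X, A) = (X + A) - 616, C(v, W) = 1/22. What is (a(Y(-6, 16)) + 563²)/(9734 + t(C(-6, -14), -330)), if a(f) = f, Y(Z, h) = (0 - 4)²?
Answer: 1394734/47005 ≈ 29.672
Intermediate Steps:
Y(Z, h) = 16 (Y(Z, h) = (-4)² = 16)
C(v, W) = 1/22
t(X, A) = 619 - A - X (t(X, A) = 3 - ((X + A) - 616) = 3 - ((A + X) - 616) = 3 - (-616 + A + X) = 3 + (616 - A - X) = 619 - A - X)
(a(Y(-6, 16)) + 563²)/(9734 + t(C(-6, -14), -330)) = (16 + 563²)/(9734 + (619 - 1*(-330) - 1*1/22)) = (16 + 316969)/(9734 + (619 + 330 - 1/22)) = 316985/(9734 + 20877/22) = 316985/(235025/22) = 316985*(22/235025) = 1394734/47005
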